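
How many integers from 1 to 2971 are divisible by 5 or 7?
⌊2971/5⌋ + ⌊2971/7⌋ - ⌊2971/35⌋ = 594 + 424 - 84 = 934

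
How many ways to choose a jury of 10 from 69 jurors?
C(69,10) = 69!/(10!×59!) = 340032449328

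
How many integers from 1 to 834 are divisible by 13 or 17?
⌊834/13⌋ + ⌊834/17⌋ - ⌊834/221⌋ = 64 + 49 - 3 = 110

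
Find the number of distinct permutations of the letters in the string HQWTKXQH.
8! / (1! × 2! × 1! × 1! × 1! × 2!) = 10080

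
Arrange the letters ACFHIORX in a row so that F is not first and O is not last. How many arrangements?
By inclusion-exclusion: 8! - 2×(8-1)! + (8-2)! = 40320 - 10080 + 720 = 30960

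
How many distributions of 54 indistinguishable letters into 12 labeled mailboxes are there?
C(54+12-1, 12-1) = C(65, 11) = 895068996640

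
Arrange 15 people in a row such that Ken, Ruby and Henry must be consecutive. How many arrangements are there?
Treat the 3 as one block: (15-3+1)! × 3! = 6227020800 × 6 = 37362124800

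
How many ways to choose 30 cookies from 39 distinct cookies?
C(39,30) = 39!/(30!×9!) = 211915132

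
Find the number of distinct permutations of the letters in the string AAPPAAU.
7! / (2! × 1! × 4!) = 105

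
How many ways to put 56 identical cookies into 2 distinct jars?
C(56+2-1, 2-1) = C(57, 1) = 57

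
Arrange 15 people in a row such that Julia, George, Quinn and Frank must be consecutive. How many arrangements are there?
Treat the 4 as one block: (15-4+1)! × 4! = 479001600 × 24 = 11496038400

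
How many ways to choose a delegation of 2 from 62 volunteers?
C(62,2) = 62!/(2!×60!) = 1891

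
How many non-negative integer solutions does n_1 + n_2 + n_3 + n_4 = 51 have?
C(51+4-1, 4-1) = C(54, 3) = 24804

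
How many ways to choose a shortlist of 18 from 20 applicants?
C(20,18) = 20!/(18!×2!) = 190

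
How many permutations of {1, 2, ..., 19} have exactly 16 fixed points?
Choose the 16 fixed points C(19,16) = 969, derange the rest: !3 = Σ_{j=0}^{3} (-1)^j·3!/j! = 6 - 6 + 3 - 1 = 2. Product = 969 × 2 = 1938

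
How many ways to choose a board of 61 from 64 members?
C(64,61) = 64!/(61!×3!) = 41664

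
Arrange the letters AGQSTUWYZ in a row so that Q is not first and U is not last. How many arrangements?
By inclusion-exclusion: 9! - 2×(9-1)! + (9-2)! = 362880 - 80640 + 5040 = 287280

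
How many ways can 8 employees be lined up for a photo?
8! = 40320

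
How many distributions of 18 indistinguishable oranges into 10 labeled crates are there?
C(18+10-1, 10-1) = C(27, 9) = 4686825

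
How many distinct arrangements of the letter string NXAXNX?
6! / (2! × 1! × 3!) = 60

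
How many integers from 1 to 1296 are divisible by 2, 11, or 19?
⌊1296/2⌋+⌊1296/11⌋+⌊1296/19⌋ - ⌊1296/22⌋-⌊1296/38⌋-⌊1296/209⌋ + ⌊1296/418⌋ = 648+117+68 - 58-34-6 + 3 = 738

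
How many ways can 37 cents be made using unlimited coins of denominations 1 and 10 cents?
Coefficient of x^37 in 1/(1-x^1) · 1/(1-x^10). Use j coins of 10 for j = 0..⌊37/10⌋ = 3, the rest in 1s: 3 + 1 = 4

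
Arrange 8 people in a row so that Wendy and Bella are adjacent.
Treat as block: (8-1)! × 2! = 5040 × 2 = 10080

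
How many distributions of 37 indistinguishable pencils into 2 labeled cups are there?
C(37+2-1, 2-1) = C(38, 1) = 38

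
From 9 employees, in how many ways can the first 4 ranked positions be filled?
P(9,4) = 9!/(9-4)! = 3024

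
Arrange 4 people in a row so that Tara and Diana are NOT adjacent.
Total - adjacent = 4! - (4-1)!×2 = 24 - 12 = 12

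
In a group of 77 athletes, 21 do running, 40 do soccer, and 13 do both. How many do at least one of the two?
|A∪B| = |A| + |B| - |A∩B| = 21 + 40 - 13 = 48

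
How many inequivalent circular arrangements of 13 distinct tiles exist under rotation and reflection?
(13-1)!/2 = 479001600/2 = 239500800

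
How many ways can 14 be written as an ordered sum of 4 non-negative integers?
C(14+4-1, 4-1) = C(17, 3) = 680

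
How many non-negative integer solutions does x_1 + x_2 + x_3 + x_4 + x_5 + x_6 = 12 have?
C(12+6-1, 6-1) = C(17, 5) = 6188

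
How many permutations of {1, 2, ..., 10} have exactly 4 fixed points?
Choose the 4 fixed points C(10,4) = 210, derange the rest: !6 = Σ_{j=0}^{6} (-1)^j·6!/j! = 720 - 720 + 360 - 120 + 30 - 6 + 1 = 265. Product = 210 × 265 = 55650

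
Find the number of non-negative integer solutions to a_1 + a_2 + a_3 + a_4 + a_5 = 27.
C(27+5-1, 5-1) = C(31, 4) = 31465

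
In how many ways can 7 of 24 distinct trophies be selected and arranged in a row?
P(24,7) = 24!/(24-7)! = 1744364160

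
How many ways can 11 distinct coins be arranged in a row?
11! = 39916800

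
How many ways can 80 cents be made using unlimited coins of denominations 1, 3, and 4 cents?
Coefficient of x^80 in 1/(1-x^1) · 1/(1-x^3) · 1/(1-x^4). Case on j = number of 4-cent coins (j = 0..20); remainder r = 80 - 4j is made from {1,3} in ⌊r/3⌋+1 ways. r = 80, 76, 72, 68, 64, 60, 56, 52, 48, 44, 40, 36, 32, 28, 24, 20, 16, 12, 8, 4, 0 → 27 + 26 + 25 + 23 + 22 + 21 + 19 + 18 + 17 + 15 + 14 + 13 + 11 + 10 + 9 + 7 + 6 + 5 + 3 + 2 + 1 = 294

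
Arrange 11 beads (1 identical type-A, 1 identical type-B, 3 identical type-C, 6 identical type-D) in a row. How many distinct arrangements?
11! / (1! × 1! × 3! × 6!) = 9240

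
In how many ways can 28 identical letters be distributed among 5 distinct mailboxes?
C(28+5-1, 5-1) = C(32, 4) = 35960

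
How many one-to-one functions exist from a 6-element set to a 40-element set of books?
P(40,6) = 40!/(40-6)! = 2763633600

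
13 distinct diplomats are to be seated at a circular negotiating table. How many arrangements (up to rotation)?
Circular: fix one position, arrange the rest. (13-1)! = 479001600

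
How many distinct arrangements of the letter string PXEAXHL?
7! / (1! × 1! × 1! × 2! × 1! × 1!) = 2520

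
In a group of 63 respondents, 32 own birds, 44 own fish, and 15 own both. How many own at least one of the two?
|A∪B| = |A| + |B| - |A∩B| = 32 + 44 - 15 = 61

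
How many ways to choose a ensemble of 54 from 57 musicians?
C(57,54) = 57!/(54!×3!) = 29260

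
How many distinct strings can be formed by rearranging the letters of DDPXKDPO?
8! / (2! × 1! × 1! × 1! × 3!) = 3360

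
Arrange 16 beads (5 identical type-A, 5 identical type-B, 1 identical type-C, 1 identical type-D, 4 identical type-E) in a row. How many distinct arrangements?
16! / (5! × 5! × 1! × 1! × 4!) = 60540480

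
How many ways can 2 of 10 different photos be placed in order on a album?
P(10,2) = 10!/(10-2)! = 90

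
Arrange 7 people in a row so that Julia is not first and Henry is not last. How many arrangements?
By inclusion-exclusion: 7! - 2×(7-1)! + (7-2)! = 5040 - 1440 + 120 = 3720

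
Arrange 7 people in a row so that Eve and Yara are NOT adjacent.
Total - adjacent = 7! - (7-1)!×2 = 5040 - 1440 = 3600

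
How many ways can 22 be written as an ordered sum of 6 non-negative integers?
C(22+6-1, 6-1) = C(27, 5) = 80730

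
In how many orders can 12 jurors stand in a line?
12! = 479001600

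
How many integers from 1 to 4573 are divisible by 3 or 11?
⌊4573/3⌋ + ⌊4573/11⌋ - ⌊4573/33⌋ = 1524 + 415 - 138 = 1801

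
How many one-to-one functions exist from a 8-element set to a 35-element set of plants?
P(35,8) = 35!/(35-8)! = 948964262400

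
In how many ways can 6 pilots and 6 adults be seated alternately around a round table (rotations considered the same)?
Fix one of the pilots: (6-1)! ways for the remaining pilots, × 6! ways for the adults = 120 × 720 = 86400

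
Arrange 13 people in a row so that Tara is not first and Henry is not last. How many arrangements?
By inclusion-exclusion: 13! - 2×(13-1)! + (13-2)! = 6227020800 - 958003200 + 39916800 = 5308934400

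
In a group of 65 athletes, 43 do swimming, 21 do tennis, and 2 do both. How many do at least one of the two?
|A∪B| = |A| + |B| - |A∩B| = 43 + 21 - 2 = 62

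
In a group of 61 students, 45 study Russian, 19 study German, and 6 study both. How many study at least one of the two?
|A∪B| = |A| + |B| - |A∩B| = 45 + 19 - 6 = 58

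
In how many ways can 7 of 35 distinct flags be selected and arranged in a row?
P(35,7) = 35!/(35-7)! = 33891580800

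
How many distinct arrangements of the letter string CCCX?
4! / (3! × 1!) = 4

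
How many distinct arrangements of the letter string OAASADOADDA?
11! / (3! × 5! × 2! × 1!) = 27720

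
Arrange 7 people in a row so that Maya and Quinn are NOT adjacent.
Total - adjacent = 7! - (7-1)!×2 = 5040 - 1440 = 3600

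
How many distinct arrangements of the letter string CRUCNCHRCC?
10! / (1! × 2! × 1! × 1! × 5!) = 15120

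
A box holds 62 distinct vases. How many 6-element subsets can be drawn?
C(62,6) = 62!/(6!×56!) = 61474519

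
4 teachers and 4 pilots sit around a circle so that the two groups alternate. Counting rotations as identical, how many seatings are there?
Fix one of the teachers: (4-1)! ways for the remaining teachers, × 4! ways for the pilots = 6 × 24 = 144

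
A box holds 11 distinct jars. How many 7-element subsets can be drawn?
C(11,7) = 11!/(7!×4!) = 330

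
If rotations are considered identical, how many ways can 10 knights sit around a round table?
Circular: fix one position, arrange the rest. (10-1)! = 362880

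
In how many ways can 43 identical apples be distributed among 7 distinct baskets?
C(43+7-1, 7-1) = C(49, 6) = 13983816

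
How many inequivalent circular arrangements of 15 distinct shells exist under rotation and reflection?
(15-1)!/2 = 87178291200/2 = 43589145600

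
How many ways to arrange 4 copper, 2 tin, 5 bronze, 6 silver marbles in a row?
17! / (4! × 2! × 5! × 6!) = 85765680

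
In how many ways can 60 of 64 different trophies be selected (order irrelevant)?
C(64,60) = 64!/(60!×4!) = 635376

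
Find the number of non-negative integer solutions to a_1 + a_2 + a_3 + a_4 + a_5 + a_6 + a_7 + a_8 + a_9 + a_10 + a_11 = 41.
C(41+11-1, 11-1) = C(51, 10) = 12777711870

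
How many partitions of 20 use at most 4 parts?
By conjugation, equals partitions of 20 into parts ≤ 4. Let r_j(i) = number of partitions of i into parts ≤ j, for i = 0..20. r_1(i) = 1 for all i; r_j(i) = r_{j-1}(i) + r_j(i-j). Rows j = 2..4: ≤2: 1 1 2 2 3 3 4 4 5 5 6 6 7 7 8 8 9 9 10 10 11; ≤3: 1 1 2 3 4 5 7 8 10 12 14 16 19 21 24 27 30 33 37 40 44; ≤4: 1 1 2 3 5 6 9 11 15 18 23 27 34 39 47 54 64 72 84 94 108. r_4(20) = 108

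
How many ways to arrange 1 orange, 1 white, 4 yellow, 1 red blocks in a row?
7! / (1! × 1! × 4! × 1!) = 210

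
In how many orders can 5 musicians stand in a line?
5! = 120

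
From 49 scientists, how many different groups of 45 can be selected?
C(49,45) = 49!/(45!×4!) = 211876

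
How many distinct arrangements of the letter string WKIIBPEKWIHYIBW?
15! / (4! × 2! × 1! × 1! × 1! × 1! × 3! × 2!) = 2270268000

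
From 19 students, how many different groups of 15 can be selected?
C(19,15) = 19!/(15!×4!) = 3876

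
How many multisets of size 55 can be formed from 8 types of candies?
C(55+8-1, 8-1) = C(62, 7) = 491796152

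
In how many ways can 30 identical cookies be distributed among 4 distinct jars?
C(30+4-1, 4-1) = C(33, 3) = 5456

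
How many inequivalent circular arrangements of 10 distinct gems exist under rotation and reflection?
(10-1)!/2 = 362880/2 = 181440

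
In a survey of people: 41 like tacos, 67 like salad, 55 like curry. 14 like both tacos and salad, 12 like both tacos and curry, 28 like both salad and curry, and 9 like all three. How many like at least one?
|A∪B∪C| = 41+67+55-14-12-28+9 = 118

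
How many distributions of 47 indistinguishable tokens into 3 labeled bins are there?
C(47+3-1, 3-1) = C(49, 2) = 1176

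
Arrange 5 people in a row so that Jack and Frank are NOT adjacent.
Total - adjacent = 5! - (5-1)!×2 = 120 - 48 = 72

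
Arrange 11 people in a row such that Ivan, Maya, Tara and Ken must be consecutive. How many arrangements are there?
Treat the 4 as one block: (11-4+1)! × 4! = 40320 × 24 = 967680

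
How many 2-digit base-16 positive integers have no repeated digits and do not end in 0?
Last digit: 15 nonzero choices. First digit: 14 (nonzero, ≠last). Middle 0: P(14,0) = 1. Total = 210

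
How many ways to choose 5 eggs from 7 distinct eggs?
C(7,5) = 7!/(5!×2!) = 21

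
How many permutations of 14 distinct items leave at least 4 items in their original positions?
Exactly j fixed points: C(14,j)·!(14-j); sum over j ≥ 4 (derangement numbers via !m = (m-1)·(!(m-1) + !(m-2)): !0..!10 = 1, 0, 1, 2, 9, 44, 265, 1854, 14833, 133496, 1334961). Σ_{j=4}^{14} C(14,j)·!(14-j) = C(14,4)·!10 + C(14,5)·!9 + C(14,6)·!8 + C(14,7)·!7 + C(14,8)·!6 + C(14,9)·!5 + C(14,10)·!4 + C(14,11)·!3 + C(14,12)·!2 + C(14,13)·!1 + C(14,14)·!0 = 1001·1334961 + 2002·133496 + 3003·14833 + 3432·1854 + 3003·265 + 2002·44 + 1001·9 + 364·2 + 91·1 + 14·0 + 1·1 = 1655355092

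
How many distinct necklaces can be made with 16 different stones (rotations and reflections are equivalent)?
(16-1)!/2 = 1307674368000/2 = 653837184000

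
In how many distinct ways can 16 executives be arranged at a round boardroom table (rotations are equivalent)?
Circular: fix one position, arrange the rest. (16-1)! = 1307674368000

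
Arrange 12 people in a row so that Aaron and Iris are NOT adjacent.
Total - adjacent = 12! - (12-1)!×2 = 479001600 - 79833600 = 399168000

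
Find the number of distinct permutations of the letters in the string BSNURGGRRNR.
11! / (1! × 4! × 2! × 1! × 1! × 2!) = 415800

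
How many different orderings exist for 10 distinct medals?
10! = 3628800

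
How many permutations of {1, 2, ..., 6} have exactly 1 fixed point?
Choose the 1 fixed point C(6,1) = 6, derange the rest: !5 = Σ_{j=0}^{5} (-1)^j·5!/j! = 120 - 120 + 60 - 20 + 5 - 1 = 44. Product = 6 × 44 = 264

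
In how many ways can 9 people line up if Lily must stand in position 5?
Fix one position: (9-1)! = 40320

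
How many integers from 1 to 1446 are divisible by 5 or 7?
⌊1446/5⌋ + ⌊1446/7⌋ - ⌊1446/35⌋ = 289 + 206 - 41 = 454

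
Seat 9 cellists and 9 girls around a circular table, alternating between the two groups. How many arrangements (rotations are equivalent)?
Fix one of the cellists: (9-1)! ways for the remaining cellists, × 9! ways for the girls = 40320 × 362880 = 14631321600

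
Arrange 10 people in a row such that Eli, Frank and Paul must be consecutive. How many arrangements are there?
Treat the 3 as one block: (10-3+1)! × 3! = 40320 × 6 = 241920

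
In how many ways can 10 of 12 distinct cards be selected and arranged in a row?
P(12,10) = 12!/(12-10)! = 239500800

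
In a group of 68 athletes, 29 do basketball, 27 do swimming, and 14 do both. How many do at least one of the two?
|A∪B| = |A| + |B| - |A∩B| = 29 + 27 - 14 = 42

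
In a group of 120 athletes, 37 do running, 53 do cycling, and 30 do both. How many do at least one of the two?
|A∪B| = |A| + |B| - |A∩B| = 37 + 53 - 30 = 60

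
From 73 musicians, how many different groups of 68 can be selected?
C(73,68) = 73!/(68!×5!) = 15020334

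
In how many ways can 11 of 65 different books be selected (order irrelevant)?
C(65,11) = 65!/(11!×54!) = 895068996640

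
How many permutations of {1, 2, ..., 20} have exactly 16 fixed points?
Choose the 16 fixed points C(20,16) = 4845, derange the rest: !4 = Σ_{j=0}^{4} (-1)^j·4!/j! = 24 - 24 + 12 - 4 + 1 = 9. Product = 4845 × 9 = 43605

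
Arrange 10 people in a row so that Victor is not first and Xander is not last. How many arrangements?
By inclusion-exclusion: 10! - 2×(10-1)! + (10-2)! = 3628800 - 725760 + 40320 = 2943360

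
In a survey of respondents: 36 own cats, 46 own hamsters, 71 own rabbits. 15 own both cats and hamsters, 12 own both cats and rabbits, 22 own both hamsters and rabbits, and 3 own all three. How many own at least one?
|A∪B∪C| = 36+46+71-15-12-22+3 = 107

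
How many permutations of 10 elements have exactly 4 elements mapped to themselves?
Choose the 4 fixed points C(10,4) = 210, derange the rest: !6 = Σ_{j=0}^{6} (-1)^j·6!/j! = 720 - 720 + 360 - 120 + 30 - 6 + 1 = 265. Product = 210 × 265 = 55650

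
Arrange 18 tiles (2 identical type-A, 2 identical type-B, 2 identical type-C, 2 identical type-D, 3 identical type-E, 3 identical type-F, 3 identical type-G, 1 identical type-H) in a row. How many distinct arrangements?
18! / (2! × 2! × 2! × 2! × 3! × 3! × 3! × 1!) = 1852538688000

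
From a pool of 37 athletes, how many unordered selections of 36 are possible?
C(37,36) = 37!/(36!×1!) = 37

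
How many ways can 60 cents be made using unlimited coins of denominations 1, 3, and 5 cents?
Coefficient of x^60 in 1/(1-x^1) · 1/(1-x^3) · 1/(1-x^5). Case on j = number of 5-cent coins (j = 0..12); remainder r = 60 - 5j is made from {1,3} in ⌊r/3⌋+1 ways. r = 60, 55, 50, 45, 40, 35, 30, 25, 20, 15, 10, 5, 0 → 21 + 19 + 17 + 16 + 14 + 12 + 11 + 9 + 7 + 6 + 4 + 2 + 1 = 139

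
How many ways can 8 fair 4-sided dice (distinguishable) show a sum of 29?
Coefficient of x^29 in (x + x² + ... + x^4)^8. By inclusion-exclusion on dice exceeding 4: Σ_j (-1)^j C(8,j)·C(29-1-4j, 7) = C(8,0)·C(28,7) - C(8,1)·C(24,7) + C(8,2)·C(20,7) - C(8,3)·C(16,7) + C(8,4)·C(12,7) - C(8,5)·C(8,7) = 1·1184040 - 8·346104 + 28·77520 - 56·11440 + 70·792 - 56·8 = 120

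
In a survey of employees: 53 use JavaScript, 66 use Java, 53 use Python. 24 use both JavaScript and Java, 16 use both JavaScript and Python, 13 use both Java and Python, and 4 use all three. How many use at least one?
|A∪B∪C| = 53+66+53-24-16-13+4 = 123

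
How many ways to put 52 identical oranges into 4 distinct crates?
C(52+4-1, 4-1) = C(55, 3) = 26235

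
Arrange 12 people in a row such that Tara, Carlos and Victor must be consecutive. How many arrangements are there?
Treat the 3 as one block: (12-3+1)! × 3! = 3628800 × 6 = 21772800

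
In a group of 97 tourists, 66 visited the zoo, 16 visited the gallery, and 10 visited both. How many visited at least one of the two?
|A∪B| = |A| + |B| - |A∩B| = 66 + 16 - 10 = 72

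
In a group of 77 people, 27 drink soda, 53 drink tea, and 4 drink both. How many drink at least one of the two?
|A∪B| = |A| + |B| - |A∩B| = 27 + 53 - 4 = 76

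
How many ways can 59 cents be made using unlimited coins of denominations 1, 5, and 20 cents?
Coefficient of x^59 in 1/(1-x^1) · 1/(1-x^5) · 1/(1-x^20). Case on j = number of 20-cent coins (j = 0..2); remainder r = 59 - 20j is made from {1,5} in ⌊r/5⌋+1 ways. r = 59, 39, 19 → 12 + 8 + 4 = 24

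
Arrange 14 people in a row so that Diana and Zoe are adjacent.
Treat as block: (14-1)! × 2! = 6227020800 × 2 = 12454041600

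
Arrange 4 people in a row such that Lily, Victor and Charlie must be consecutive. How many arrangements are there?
Treat the 3 as one block: (4-3+1)! × 3! = 2 × 6 = 12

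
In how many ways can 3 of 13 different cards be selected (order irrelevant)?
C(13,3) = 13!/(3!×10!) = 286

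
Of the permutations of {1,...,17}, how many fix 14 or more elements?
Exactly j fixed points: C(17,j)·!(17-j); sum over j ≥ 14 (derangement numbers via !m = (m-1)·(!(m-1) + !(m-2)): !0..!3 = 1, 0, 1, 2). Σ_{j=14}^{17} C(17,j)·!(17-j) = C(17,14)·!3 + C(17,15)·!2 + C(17,16)·!1 + C(17,17)·!0 = 680·2 + 136·1 + 17·0 + 1·1 = 1497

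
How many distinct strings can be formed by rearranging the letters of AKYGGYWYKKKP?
12! / (2! × 1! × 1! × 4! × 1! × 3!) = 1663200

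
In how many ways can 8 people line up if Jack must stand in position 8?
Fix one position: (8-1)! = 5040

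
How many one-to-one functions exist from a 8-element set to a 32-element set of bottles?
P(32,8) = 32!/(32-8)! = 424097856000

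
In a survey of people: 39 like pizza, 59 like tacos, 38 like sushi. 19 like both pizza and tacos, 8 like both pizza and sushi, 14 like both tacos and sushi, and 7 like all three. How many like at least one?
|A∪B∪C| = 39+59+38-19-8-14+7 = 102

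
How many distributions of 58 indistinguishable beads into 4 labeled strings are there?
C(58+4-1, 4-1) = C(61, 3) = 35990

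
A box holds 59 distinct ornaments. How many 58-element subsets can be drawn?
C(59,58) = 59!/(58!×1!) = 59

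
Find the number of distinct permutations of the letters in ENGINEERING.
11! / (3! × 3! × 2! × 2! × 1!) = 277200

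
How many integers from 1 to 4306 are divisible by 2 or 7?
⌊4306/2⌋ + ⌊4306/7⌋ - ⌊4306/14⌋ = 2153 + 615 - 307 = 2461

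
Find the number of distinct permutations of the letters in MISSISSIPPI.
11! / (1! × 4! × 4! × 2!) = 34650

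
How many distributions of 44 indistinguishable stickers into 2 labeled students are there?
C(44+2-1, 2-1) = C(45, 1) = 45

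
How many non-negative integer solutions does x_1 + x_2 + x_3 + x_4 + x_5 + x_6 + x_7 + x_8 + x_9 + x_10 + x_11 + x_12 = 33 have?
C(33+12-1, 12-1) = C(44, 11) = 7669339132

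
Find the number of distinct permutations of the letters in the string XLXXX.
5! / (1! × 4!) = 5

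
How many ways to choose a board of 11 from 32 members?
C(32,11) = 32!/(11!×21!) = 129024480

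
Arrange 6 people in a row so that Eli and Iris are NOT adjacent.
Total - adjacent = 6! - (6-1)!×2 = 720 - 240 = 480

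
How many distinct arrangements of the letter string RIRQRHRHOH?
10! / (1! × 3! × 1! × 1! × 4!) = 25200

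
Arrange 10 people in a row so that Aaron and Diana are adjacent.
Treat as block: (10-1)! × 2! = 362880 × 2 = 725760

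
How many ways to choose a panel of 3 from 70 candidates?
C(70,3) = 70!/(3!×67!) = 54740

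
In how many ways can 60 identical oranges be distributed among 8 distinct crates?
C(60+8-1, 8-1) = C(67, 7) = 869648208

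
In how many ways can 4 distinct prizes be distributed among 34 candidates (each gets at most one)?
P(34,4) = 34!/(34-4)! = 1113024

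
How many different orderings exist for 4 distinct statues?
4! = 24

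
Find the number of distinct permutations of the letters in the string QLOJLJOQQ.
9! / (2! × 2! × 3! × 2!) = 7560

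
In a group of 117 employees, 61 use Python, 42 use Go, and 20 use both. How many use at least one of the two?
|A∪B| = |A| + |B| - |A∩B| = 61 + 42 - 20 = 83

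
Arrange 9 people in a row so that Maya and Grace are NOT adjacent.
Total - adjacent = 9! - (9-1)!×2 = 362880 - 80640 = 282240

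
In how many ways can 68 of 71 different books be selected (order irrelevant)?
C(71,68) = 71!/(68!×3!) = 57155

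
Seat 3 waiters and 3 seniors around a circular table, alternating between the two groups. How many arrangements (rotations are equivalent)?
Fix one of the waiters: (3-1)! ways for the remaining waiters, × 3! ways for the seniors = 2 × 6 = 12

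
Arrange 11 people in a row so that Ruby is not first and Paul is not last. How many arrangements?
By inclusion-exclusion: 11! - 2×(11-1)! + (11-2)! = 39916800 - 7257600 + 362880 = 33022080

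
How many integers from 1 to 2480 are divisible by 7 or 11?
⌊2480/7⌋ + ⌊2480/11⌋ - ⌊2480/77⌋ = 354 + 225 - 32 = 547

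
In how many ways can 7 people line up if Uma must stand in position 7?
Fix one position: (7-1)! = 720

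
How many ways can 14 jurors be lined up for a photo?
14! = 87178291200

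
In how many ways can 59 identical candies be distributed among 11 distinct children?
C(59+11-1, 11-1) = C(69, 10) = 340032449328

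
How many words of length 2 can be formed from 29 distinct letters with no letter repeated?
P(29,2) = 29!/(29-2)! = 812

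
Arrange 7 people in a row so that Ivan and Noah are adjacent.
Treat as block: (7-1)! × 2! = 720 × 2 = 1440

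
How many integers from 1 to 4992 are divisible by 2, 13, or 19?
⌊4992/2⌋+⌊4992/13⌋+⌊4992/19⌋ - ⌊4992/26⌋-⌊4992/38⌋-⌊4992/247⌋ + ⌊4992/494⌋ = 2496+384+262 - 192-131-20 + 10 = 2809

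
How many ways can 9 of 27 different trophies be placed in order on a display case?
P(27,9) = 27!/(27-9)! = 1700755056000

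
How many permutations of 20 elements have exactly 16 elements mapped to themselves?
Choose the 16 fixed points C(20,16) = 4845, derange the rest: !4 = Σ_{j=0}^{4} (-1)^j·4!/j! = 24 - 24 + 12 - 4 + 1 = 9. Product = 4845 × 9 = 43605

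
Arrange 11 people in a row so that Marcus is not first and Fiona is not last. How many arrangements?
By inclusion-exclusion: 11! - 2×(11-1)! + (11-2)! = 39916800 - 7257600 + 362880 = 33022080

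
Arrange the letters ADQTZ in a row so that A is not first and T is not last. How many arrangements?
By inclusion-exclusion: 5! - 2×(5-1)! + (5-2)! = 120 - 48 + 6 = 78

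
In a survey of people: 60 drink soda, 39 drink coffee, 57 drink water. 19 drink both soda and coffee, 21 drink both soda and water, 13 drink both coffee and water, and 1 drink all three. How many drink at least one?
|A∪B∪C| = 60+39+57-19-21-13+1 = 104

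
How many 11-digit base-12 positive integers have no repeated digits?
First digit: 11 choices (nonzero). Then descending: 11 × 11 × 10 × 9 × 8 × 7 × 6 × 5 × 4 × 3 × 2 = 439084800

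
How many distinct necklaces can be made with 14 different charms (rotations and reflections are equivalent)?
(14-1)!/2 = 6227020800/2 = 3113510400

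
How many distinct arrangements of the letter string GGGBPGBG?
8! / (2! × 1! × 5!) = 168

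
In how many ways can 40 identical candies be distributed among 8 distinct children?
C(40+8-1, 8-1) = C(47, 7) = 62891499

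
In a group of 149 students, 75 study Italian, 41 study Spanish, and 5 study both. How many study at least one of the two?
|A∪B| = |A| + |B| - |A∩B| = 75 + 41 - 5 = 111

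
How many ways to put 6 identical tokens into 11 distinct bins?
C(6+11-1, 11-1) = C(16, 10) = 8008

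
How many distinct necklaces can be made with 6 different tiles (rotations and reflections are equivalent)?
(6-1)!/2 = 120/2 = 60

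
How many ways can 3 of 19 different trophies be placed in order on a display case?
P(19,3) = 19!/(19-3)! = 5814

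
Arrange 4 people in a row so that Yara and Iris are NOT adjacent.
Total - adjacent = 4! - (4-1)!×2 = 24 - 12 = 12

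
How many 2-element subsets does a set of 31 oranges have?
C(31,2) = 31!/(2!×29!) = 465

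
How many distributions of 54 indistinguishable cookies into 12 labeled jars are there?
C(54+12-1, 12-1) = C(65, 11) = 895068996640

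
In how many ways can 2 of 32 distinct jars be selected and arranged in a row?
P(32,2) = 32!/(32-2)! = 992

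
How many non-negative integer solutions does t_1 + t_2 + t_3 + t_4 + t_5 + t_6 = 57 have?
C(57+6-1, 6-1) = C(62, 5) = 6471002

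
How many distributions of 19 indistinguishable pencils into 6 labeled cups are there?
C(19+6-1, 6-1) = C(24, 5) = 42504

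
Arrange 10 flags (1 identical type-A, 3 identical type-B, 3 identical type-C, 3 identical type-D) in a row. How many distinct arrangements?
10! / (1! × 3! × 3! × 3!) = 16800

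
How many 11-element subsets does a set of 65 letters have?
C(65,11) = 65!/(11!×54!) = 895068996640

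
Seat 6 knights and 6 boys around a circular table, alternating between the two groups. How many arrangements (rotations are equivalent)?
Fix one of the knights: (6-1)! ways for the remaining knights, × 6! ways for the boys = 120 × 720 = 86400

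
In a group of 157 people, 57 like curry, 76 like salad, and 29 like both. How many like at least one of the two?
|A∪B| = |A| + |B| - |A∩B| = 57 + 76 - 29 = 104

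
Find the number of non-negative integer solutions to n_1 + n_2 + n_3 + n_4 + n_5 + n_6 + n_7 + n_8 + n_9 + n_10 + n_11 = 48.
C(48+11-1, 11-1) = C(58, 10) = 52179482355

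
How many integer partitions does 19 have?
Pentagonal recurrence p(n) = p(n-1) + p(n-2) - p(n-5) - p(n-7) + p(n-12) + p(n-15) - ... gives p(0..18) = 1, 1, 2, 3, 5, 7, 11, 15, 22, 30, 42, 56, 77, 101, 135, 176, 231, 297, 385. p(19) = p(18) + p(17) - p(14) - p(12) + p(7) + p(4) = 385 + 297 - 135 - 77 + 15 + 5 = 490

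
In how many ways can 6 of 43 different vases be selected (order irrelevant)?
C(43,6) = 43!/(6!×37!) = 6096454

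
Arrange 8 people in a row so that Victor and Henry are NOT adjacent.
Total - adjacent = 8! - (8-1)!×2 = 40320 - 10080 = 30240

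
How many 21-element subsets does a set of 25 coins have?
C(25,21) = 25!/(21!×4!) = 12650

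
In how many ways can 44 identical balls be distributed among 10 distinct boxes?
C(44+10-1, 10-1) = C(53, 9) = 4431613550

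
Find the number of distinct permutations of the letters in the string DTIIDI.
6! / (1! × 2! × 3!) = 60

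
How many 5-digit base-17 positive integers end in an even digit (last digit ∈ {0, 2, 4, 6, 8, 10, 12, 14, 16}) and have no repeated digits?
Last∈{0,2,4,6,8,10,12,14,16}. Last=0: 43680. Last nonzero: 8×15×P(15,3) = 327600. Total = 371280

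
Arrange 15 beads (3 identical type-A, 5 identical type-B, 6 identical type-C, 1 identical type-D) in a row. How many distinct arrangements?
15! / (3! × 5! × 6! × 1!) = 2522520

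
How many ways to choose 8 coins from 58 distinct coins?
C(58,8) = 58!/(8!×50!) = 1916797311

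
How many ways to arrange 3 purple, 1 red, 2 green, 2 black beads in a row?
8! / (3! × 1! × 2! × 2!) = 1680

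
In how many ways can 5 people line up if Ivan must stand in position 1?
Fix one position: (5-1)! = 24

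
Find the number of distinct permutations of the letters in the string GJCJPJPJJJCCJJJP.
16! / (1! × 9! × 3! × 3!) = 1601600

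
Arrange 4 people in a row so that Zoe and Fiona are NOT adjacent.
Total - adjacent = 4! - (4-1)!×2 = 24 - 12 = 12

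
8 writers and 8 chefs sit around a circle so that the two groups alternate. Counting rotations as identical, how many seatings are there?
Fix one of the writers: (8-1)! ways for the remaining writers, × 8! ways for the chefs = 5040 × 40320 = 203212800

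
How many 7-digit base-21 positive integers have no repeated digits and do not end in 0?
Last digit: 20 nonzero choices. First digit: 19 (nonzero, ≠last). Middle 5: P(19,5) = 1395360. Total = 530236800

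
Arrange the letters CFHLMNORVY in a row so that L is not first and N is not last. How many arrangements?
By inclusion-exclusion: 10! - 2×(10-1)! + (10-2)! = 3628800 - 725760 + 40320 = 2943360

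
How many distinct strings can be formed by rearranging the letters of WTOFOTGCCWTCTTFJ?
16! / (5! × 1! × 2! × 1! × 2! × 2! × 3!) = 3632428800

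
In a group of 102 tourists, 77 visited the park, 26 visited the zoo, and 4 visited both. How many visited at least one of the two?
|A∪B| = |A| + |B| - |A∩B| = 77 + 26 - 4 = 99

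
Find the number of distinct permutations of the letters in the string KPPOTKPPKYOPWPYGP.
17! / (1! × 2! × 7! × 1! × 2! × 3! × 1!) = 2940537600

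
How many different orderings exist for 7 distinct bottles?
7! = 5040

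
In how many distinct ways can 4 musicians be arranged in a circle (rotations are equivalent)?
Circular: fix one position, arrange the rest. (4-1)! = 6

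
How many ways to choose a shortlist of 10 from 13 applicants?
C(13,10) = 13!/(10!×3!) = 286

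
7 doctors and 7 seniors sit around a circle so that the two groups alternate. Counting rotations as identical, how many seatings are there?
Fix one of the doctors: (7-1)! ways for the remaining doctors, × 7! ways for the seniors = 720 × 5040 = 3628800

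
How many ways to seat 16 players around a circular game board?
Circular: fix one position, arrange the rest. (16-1)! = 1307674368000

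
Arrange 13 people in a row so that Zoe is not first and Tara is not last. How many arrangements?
By inclusion-exclusion: 13! - 2×(13-1)! + (13-2)! = 6227020800 - 958003200 + 39916800 = 5308934400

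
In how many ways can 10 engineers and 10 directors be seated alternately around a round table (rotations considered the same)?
Fix one of the engineers: (10-1)! ways for the remaining engineers, × 10! ways for the directors = 362880 × 3628800 = 1316818944000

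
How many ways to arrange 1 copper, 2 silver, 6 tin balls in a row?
9! / (1! × 2! × 6!) = 252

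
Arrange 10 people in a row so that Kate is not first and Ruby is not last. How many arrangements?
By inclusion-exclusion: 10! - 2×(10-1)! + (10-2)! = 3628800 - 725760 + 40320 = 2943360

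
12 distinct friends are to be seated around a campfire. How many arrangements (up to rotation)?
Circular: fix one position, arrange the rest. (12-1)! = 39916800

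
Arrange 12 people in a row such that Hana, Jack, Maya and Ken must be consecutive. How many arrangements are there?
Treat the 4 as one block: (12-4+1)! × 4! = 362880 × 24 = 8709120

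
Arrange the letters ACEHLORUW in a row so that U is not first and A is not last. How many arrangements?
By inclusion-exclusion: 9! - 2×(9-1)! + (9-2)! = 362880 - 80640 + 5040 = 287280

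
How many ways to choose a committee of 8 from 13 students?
C(13,8) = 13!/(8!×5!) = 1287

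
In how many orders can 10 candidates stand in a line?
10! = 3628800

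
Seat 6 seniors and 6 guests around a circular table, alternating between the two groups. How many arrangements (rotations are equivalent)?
Fix one of the seniors: (6-1)! ways for the remaining seniors, × 6! ways for the guests = 120 × 720 = 86400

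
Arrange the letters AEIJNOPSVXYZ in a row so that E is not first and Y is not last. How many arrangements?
By inclusion-exclusion: 12! - 2×(12-1)! + (12-2)! = 479001600 - 79833600 + 3628800 = 402796800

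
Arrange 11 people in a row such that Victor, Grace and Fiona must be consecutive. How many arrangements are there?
Treat the 3 as one block: (11-3+1)! × 3! = 362880 × 6 = 2177280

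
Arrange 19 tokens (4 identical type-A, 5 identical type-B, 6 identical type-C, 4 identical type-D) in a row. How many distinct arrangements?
19! / (4! × 5! × 6! × 4!) = 2444321880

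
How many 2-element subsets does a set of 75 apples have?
C(75,2) = 75!/(2!×73!) = 2775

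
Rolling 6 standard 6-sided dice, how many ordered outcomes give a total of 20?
Coefficient of x^20 in (x + x² + ... + x^6)^6. By inclusion-exclusion on dice exceeding 6: Σ_j (-1)^j C(6,j)·C(20-1-6j, 5) = C(6,0)·C(19,5) - C(6,1)·C(13,5) + C(6,2)·C(7,5) = 1·11628 - 6·1287 + 15·21 = 4221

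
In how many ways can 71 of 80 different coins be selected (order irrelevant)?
C(80,71) = 80!/(71!×9!) = 231900297200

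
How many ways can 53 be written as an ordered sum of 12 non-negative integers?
C(53+12-1, 12-1) = C(64, 11) = 743595781824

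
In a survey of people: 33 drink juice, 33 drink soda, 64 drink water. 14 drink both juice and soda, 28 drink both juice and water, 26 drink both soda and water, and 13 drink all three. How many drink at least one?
|A∪B∪C| = 33+33+64-14-28-26+13 = 75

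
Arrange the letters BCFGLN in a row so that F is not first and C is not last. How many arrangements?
By inclusion-exclusion: 6! - 2×(6-1)! + (6-2)! = 720 - 240 + 24 = 504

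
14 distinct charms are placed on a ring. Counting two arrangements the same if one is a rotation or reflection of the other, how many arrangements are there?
(14-1)!/2 = 6227020800/2 = 3113510400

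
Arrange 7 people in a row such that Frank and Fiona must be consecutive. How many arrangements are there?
Treat the 2 as one block: (7-2+1)! × 2! = 720 × 2 = 1440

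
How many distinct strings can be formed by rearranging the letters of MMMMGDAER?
9! / (1! × 1! × 1! × 1! × 4! × 1!) = 15120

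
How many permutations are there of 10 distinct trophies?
10! = 3628800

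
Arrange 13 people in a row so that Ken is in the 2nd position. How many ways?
Fix one position: (13-1)! = 479001600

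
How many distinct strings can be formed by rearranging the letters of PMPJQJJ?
7! / (3! × 1! × 1! × 2!) = 420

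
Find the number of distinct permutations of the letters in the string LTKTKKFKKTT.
11! / (5! × 1! × 4! × 1!) = 13860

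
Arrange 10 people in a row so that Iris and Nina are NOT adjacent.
Total - adjacent = 10! - (10-1)!×2 = 3628800 - 725760 = 2903040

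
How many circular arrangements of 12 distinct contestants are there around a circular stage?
Circular: fix one position, arrange the rest. (12-1)! = 39916800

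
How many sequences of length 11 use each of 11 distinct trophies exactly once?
11! = 39916800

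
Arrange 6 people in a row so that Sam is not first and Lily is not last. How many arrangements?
By inclusion-exclusion: 6! - 2×(6-1)! + (6-2)! = 720 - 240 + 24 = 504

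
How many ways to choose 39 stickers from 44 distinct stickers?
C(44,39) = 44!/(39!×5!) = 1086008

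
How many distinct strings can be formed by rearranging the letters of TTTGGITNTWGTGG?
14! / (5! × 6! × 1! × 1! × 1!) = 1009008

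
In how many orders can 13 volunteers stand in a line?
13! = 6227020800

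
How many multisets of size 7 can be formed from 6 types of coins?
C(7+6-1, 6-1) = C(12, 5) = 792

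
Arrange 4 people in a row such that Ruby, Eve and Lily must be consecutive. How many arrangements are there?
Treat the 3 as one block: (4-3+1)! × 3! = 2 × 6 = 12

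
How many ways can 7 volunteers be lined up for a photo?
7! = 5040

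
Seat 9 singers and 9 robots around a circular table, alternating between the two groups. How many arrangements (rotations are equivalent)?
Fix one of the singers: (9-1)! ways for the remaining singers, × 9! ways for the robots = 40320 × 362880 = 14631321600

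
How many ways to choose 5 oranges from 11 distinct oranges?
C(11,5) = 11!/(5!×6!) = 462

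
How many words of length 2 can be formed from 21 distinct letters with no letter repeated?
P(21,2) = 21!/(21-2)! = 420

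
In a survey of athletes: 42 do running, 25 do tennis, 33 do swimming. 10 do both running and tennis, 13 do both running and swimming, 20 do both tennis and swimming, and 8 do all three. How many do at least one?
|A∪B∪C| = 42+25+33-10-13-20+8 = 65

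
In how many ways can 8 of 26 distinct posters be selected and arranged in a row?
P(26,8) = 26!/(26-8)! = 62990928000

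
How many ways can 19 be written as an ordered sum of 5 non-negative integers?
C(19+5-1, 5-1) = C(23, 4) = 8855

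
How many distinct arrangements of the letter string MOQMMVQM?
8! / (4! × 1! × 2! × 1!) = 840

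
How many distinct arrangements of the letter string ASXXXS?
6! / (3! × 1! × 2!) = 60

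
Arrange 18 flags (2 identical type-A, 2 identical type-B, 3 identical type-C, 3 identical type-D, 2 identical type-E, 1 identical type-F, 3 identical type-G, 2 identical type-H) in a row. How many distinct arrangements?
18! / (2! × 2! × 3! × 3! × 2! × 1! × 3! × 2!) = 1852538688000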